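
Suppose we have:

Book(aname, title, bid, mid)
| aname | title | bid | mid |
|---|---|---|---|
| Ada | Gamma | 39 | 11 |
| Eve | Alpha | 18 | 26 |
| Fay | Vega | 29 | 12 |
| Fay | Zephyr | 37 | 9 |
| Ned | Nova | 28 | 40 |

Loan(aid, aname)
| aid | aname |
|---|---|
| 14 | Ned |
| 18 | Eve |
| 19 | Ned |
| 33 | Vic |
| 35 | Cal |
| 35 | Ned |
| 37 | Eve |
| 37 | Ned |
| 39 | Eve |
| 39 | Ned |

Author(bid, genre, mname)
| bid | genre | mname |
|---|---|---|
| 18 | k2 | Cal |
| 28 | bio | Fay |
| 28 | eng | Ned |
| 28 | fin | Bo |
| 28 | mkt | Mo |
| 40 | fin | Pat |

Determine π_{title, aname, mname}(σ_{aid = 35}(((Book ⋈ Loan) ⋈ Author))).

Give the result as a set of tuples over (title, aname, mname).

{(Nova, Ned, Bo), (Nova, Ned, Fay), (Nova, Ned, Mo), (Nova, Ned, Ned)}

Natural join on aname: {(Eve, Alpha, 18, 26, 18), (Eve, Alpha, 18, 26, 37), (Eve, Alpha, 18, 26, 39), (Ned, Nova, 28, 40, 14), (Ned, Nova, 28, 40, 19), (Ned, Nova, 28, 40, 35), (Ned, Nova, 28, 40, 37), (Ned, Nova, 28, 40, 39)}
Natural join on bid: {(Eve, Alpha, 18, 26, 18, k2, Cal), (Eve, Alpha, 18, 26, 37, k2, Cal), (Eve, Alpha, 18, 26, 39, k2, Cal), (Ned, Nova, 28, 40, 14, bio, Fay), (Ned, Nova, 28, 40, 14, eng, Ned), (Ned, Nova, 28, 40, 14, fin, Bo), (Ned, Nova, 28, 40, 14, mkt, Mo), (Ned, Nova, 28, 40, 19, bio, Fay), (Ned, Nova, 28, 40, 19, eng, Ned), (Ned, Nova, 28, 40, 19, fin, Bo), (Ned, Nova, 28, 40, 19, mkt, Mo), (Ned, Nova, 28, 40, 35, bio, Fay), (Ned, Nova, 28, 40, 35, eng, Ned), (Ned, Nova, 28, 40, 35, fin, Bo), (Ned, Nova, 28, 40, 35, mkt, Mo), (Ned, Nova, 28, 40, 37, bio, Fay), (Ned, Nova, 28, 40, 37, eng, Ned), (Ned, Nova, 28, 40, 37, fin, Bo), (Ned, Nova, 28, 40, 37, mkt, Mo), (Ned, Nova, 28, 40, 39, bio, Fay), (Ned, Nova, 28, 40, 39, eng, Ned), (Ned, Nova, 28, 40, 39, fin, Bo), (Ned, Nova, 28, 40, 39, mkt, Mo)}
Selection aid = 35: {(Ned, Nova, 28, 40, 35, bio, Fay), (Ned, Nova, 28, 40, 35, eng, Ned), (Ned, Nova, 28, 40, 35, fin, Bo), (Ned, Nova, 28, 40, 35, mkt, Mo)}
π[title, aname, mname]: project onto (title, aname, mname) → {(Nova, Ned, Bo), (Nova, Ned, Fay), (Nova, Ned, Mo), (Nova, Ned, Ned)}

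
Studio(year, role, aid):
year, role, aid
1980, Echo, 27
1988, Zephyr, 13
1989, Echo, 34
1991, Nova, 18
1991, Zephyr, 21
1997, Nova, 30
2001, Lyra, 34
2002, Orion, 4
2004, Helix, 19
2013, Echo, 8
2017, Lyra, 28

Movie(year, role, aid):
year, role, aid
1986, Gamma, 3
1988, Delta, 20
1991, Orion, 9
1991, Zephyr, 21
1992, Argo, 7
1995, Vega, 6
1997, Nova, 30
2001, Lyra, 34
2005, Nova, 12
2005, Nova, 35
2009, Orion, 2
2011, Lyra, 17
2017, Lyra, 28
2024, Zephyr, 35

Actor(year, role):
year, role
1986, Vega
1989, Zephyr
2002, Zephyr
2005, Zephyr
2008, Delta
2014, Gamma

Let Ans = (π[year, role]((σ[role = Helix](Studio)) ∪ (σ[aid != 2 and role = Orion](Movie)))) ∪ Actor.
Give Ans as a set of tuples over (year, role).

{(1986, Vega), (1989, Zephyr), (1991, Orion), (2002, Zephyr), (2004, Helix), (2005, Zephyr), (2008, Delta), (2014, Gamma)}

σ[role = Helix]: keep tuples satisfying role = Helix → {(2004, Helix, 19)}
σ[aid != 2 and role = Orion]: keep tuples satisfying aid != 2 and role = Orion → {(1991, Orion, 9)}
Taking the union: {(1991, Orion, 9), (2004, Helix, 19)}
Projecting to year, role: {(1991, Orion), (2004, Helix)}
Taking the union: {(1986, Vega), (1989, Zephyr), (1991, Orion), (2002, Zephyr), (2004, Helix), (2005, Zephyr), (2008, Delta), (2014, Gamma)}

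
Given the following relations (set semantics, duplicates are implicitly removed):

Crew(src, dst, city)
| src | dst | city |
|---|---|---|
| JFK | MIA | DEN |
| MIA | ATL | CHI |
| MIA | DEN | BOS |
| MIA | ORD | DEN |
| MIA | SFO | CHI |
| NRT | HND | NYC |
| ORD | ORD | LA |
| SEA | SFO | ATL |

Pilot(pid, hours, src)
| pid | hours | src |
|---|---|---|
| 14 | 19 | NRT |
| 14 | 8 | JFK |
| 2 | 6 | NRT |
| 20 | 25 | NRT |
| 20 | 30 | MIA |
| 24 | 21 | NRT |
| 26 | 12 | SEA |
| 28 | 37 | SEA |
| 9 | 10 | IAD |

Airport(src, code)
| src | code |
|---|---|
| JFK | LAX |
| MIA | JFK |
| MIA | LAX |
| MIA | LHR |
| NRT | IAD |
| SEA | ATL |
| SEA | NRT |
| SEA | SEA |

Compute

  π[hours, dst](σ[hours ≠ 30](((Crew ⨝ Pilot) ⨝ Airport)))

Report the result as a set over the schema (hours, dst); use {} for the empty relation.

{(12, SFO), (19, HND), (21, HND), (25, HND), (37, SFO), (6, HND), (8, MIA)}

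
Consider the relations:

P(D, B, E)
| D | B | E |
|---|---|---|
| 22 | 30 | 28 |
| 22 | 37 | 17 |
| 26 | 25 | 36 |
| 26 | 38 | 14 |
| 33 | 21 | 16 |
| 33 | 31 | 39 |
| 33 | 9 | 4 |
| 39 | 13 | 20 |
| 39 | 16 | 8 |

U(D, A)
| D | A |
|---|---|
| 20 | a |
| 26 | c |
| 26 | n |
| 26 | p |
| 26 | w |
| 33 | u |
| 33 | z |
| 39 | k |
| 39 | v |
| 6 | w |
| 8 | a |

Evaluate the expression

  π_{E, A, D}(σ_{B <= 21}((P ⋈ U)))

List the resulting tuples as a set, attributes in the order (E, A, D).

{(16, u, 33), (16, z, 33), (20, k, 39), (20, v, 39), (4, u, 33), (4, z, 33), (8, k, 39), (8, v, 39)}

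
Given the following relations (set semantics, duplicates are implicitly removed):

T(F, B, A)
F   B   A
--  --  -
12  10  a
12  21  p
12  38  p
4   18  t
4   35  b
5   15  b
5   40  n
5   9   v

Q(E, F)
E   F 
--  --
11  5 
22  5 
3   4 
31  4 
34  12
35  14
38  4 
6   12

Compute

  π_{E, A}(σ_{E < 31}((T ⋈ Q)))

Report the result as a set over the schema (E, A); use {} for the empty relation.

Joining T and Q on F yields {(12, 10, a, 34), (12, 10, a, 6), (12, 21, p, 34), (12, 21, p, 6), (12, 38, p, 34), (12, 38, p, 6), (4, 18, t, 3), (4, 18, t, 31), (4, 18, t, 38), (4, 35, b, 3), (4, 35, b, 31), (4, 35, b, 38), (5, 15, b, 11), (5, 15, b, 22), (5, 40, n, 11), (5, 40, n, 22), (5, 9, v, 11), (5, 9, v, 22)}.
Filtering on E < 31 leaves {(12, 10, a, 6), (12, 21, p, 6), (12, 38, p, 6), (4, 18, t, 3), (4, 35, b, 3), (5, 15, b, 11), (5, 15, b, 22), (5, 40, n, 11), (5, 40, n, 22), (5, 9, v, 11), (5, 9, v, 22)}.
π_{E, A} gives {(11, b), (11, n), (11, v), (22, b), (22, n), (22, v), (3, b), (3, t), (6, a), (6, p)} (1 duplicate(s) eliminated).

{(11, b), (11, n), (11, v), (22, b), (22, n), (22, v), (3, b), (3, t), (6, a), (6, p)}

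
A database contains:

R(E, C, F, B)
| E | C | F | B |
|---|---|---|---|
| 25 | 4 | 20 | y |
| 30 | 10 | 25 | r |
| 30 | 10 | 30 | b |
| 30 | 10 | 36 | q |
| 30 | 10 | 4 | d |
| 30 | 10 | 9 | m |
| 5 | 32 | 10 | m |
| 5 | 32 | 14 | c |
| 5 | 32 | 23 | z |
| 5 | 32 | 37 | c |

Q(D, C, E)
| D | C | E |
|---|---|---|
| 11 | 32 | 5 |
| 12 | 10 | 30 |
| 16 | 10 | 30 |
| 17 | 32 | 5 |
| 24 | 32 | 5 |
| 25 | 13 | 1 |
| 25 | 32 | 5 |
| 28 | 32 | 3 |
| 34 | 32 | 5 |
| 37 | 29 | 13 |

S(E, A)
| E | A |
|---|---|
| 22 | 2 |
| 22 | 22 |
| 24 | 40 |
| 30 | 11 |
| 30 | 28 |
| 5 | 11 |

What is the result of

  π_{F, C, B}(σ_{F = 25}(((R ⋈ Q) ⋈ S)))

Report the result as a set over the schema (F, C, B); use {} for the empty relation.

{(25, 10, r)}

R ⋈ Q (natural join on E, C): {(30, 10, 25, r, 12), (30, 10, 25, r, 16), (30, 10, 30, b, 12), (30, 10, 30, b, 16), (30, 10, 36, q, 12), (30, 10, 36, q, 16), (30, 10, 4, d, 12), (30, 10, 4, d, 16), (30, 10, 9, m, 12), (30, 10, 9, m, 16), (5, 32, 10, m, 11), (5, 32, 10, m, 17), (5, 32, 10, m, 24), (5, 32, 10, m, 25), (5, 32, 10, m, 34), (5, 32, 14, c, 11), (5, 32, 14, c, 17), (5, 32, 14, c, 24), (5, 32, 14, c, 25), (5, 32, 14, c, 34), (5, 32, 23, z, 11), (5, 32, 23, z, 17), (5, 32, 23, z, 24), (5, 32, 23, z, 25), (5, 32, 23, z, 34), (5, 32, 37, c, 11), (5, 32, 37, c, 17), (5, 32, 37, c, 24), (5, 32, 37, c, 25), (5, 32, 37, c, 34)}
(R ⋈ Q) ⋈ S (natural join on E): {(30, 10, 25, r, 12, 11), (30, 10, 25, r, 12, 28), (30, 10, 25, r, 16, 11), (30, 10, 25, r, 16, 28), (30, 10, 30, b, 12, 11), (30, 10, 30, b, 12, 28), (30, 10, 30, b, 16, 11), (30, 10, 30, b, 16, 28), (30, 10, 36, q, 12, 11), (30, 10, 36, q, 12, 28), (30, 10, 36, q, 16, 11), (30, 10, 36, q, 16, 28), (30, 10, 4, d, 12, 11), (30, 10, 4, d, 12, 28), (30, 10, 4, d, 16, 11), (30, 10, 4, d, 16, 28), (30, 10, 9, m, 12, 11), (30, 10, 9, m, 12, 28), (30, 10, 9, m, 16, 11), (30, 10, 9, m, 16, 28), (5, 32, 10, m, 11, 11), (5, 32, 10, m, 17, 11), (5, 32, 10, m, 24, 11), (5, 32, 10, m, 25, 11), (5, 32, 10, m, 34, 11), (5, 32, 14, c, 11, 11), (5, 32, 14, c, 17, 11), (5, 32, 14, c, 24, 11), (5, 32, 14, c, 25, 11), (5, 32, 14, c, 34, 11), (5, 32, 23, z, 11, 11), (5, 32, 23, z, 17, 11), (5, 32, 23, z, 24, 11), (5, 32, 23, z, 25, 11), (5, 32, 23, z, 34, 11), (5, 32, 37, c, 11, 11), (5, 32, 37, c, 17, 11), (5, 32, 37, c, 24, 11), (5, 32, 37, c, 25, 11), (5, 32, 37, c, 34, 11)}
Filtering on F = 25 leaves {(30, 10, 25, r, 12, 11), (30, 10, 25, r, 12, 28), (30, 10, 25, r, 16, 11), (30, 10, 25, r, 16, 28)}.
Keep only column(s) F, C, B (3 duplicate(s) eliminated): {(25, 10, r)}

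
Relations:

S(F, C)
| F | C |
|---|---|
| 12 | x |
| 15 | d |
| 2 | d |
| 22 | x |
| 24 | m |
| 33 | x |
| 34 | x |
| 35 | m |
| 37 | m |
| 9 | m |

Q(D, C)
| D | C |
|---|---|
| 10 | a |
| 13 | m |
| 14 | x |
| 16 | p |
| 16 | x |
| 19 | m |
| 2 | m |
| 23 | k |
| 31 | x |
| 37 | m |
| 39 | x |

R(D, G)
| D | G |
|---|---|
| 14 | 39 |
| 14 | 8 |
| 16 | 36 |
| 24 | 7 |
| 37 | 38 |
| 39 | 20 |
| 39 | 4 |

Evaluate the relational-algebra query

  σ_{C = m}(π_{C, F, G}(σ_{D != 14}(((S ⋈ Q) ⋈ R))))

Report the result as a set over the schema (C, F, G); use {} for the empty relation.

{(m, 24, 38), (m, 35, 38), (m, 37, 38), (m, 9, 38)}

Joining S and Q on C yields {(12, x, 14), (12, x, 16), (12, x, 31), (12, x, 39), (22, x, 14), (22, x, 16), (22, x, 31), (22, x, 39), (24, m, 13), (24, m, 19), (24, m, 2), (24, m, 37), (33, x, 14), (33, x, 16), (33, x, 31), (33, x, 39), (34, x, 14), (34, x, 16), (34, x, 31), (34, x, 39), (35, m, 13), (35, m, 19), (35, m, 2), (35, m, 37), (37, m, 13), (37, m, 19), (37, m, 2), (37, m, 37), (9, m, 13), (9, m, 19), (9, m, 2), (9, m, 37)}.
Joining (S ⋈ Q) and R on D yields {(12, x, 14, 39), (12, x, 14, 8), (12, x, 16, 36), (12, x, 39, 20), (12, x, 39, 4), (22, x, 14, 39), (22, x, 14, 8), (22, x, 16, 36), (22, x, 39, 20), (22, x, 39, 4), (24, m, 37, 38), (33, x, 14, 39), (33, x, 14, 8), (33, x, 16, 36), (33, x, 39, 20), (33, x, 39, 4), (34, x, 14, 39), (34, x, 14, 8), (34, x, 16, 36), (34, x, 39, 20), (34, x, 39, 4), (35, m, 37, 38), (37, m, 37, 38), (9, m, 37, 38)}.
Apply σ_{D != 14}; surviving tuples: {(12, x, 16, 36), (12, x, 39, 20), (12, x, 39, 4), (22, x, 16, 36), (22, x, 39, 20), (22, x, 39, 4), (24, m, 37, 38), (33, x, 16, 36), (33, x, 39, 20), (33, x, 39, 4), (34, x, 16, 36), (34, x, 39, 20), (34, x, 39, 4), (35, m, 37, 38), (37, m, 37, 38), (9, m, 37, 38)}
Projecting to C, F, G: {(m, 24, 38), (m, 35, 38), (m, 37, 38), (m, 9, 38), (x, 12, 20), (x, 12, 36), (x, 12, 4), (x, 22, 20), (x, 22, 36), (x, 22, 4), (x, 33, 20), (x, 33, 36), (x, 33, 4), (x, 34, 20), (x, 34, 36), (x, 34, 4)}
Apply σ_{C = m}; surviving tuples: {(m, 24, 38), (m, 35, 38), (m, 37, 38), (m, 9, 38)}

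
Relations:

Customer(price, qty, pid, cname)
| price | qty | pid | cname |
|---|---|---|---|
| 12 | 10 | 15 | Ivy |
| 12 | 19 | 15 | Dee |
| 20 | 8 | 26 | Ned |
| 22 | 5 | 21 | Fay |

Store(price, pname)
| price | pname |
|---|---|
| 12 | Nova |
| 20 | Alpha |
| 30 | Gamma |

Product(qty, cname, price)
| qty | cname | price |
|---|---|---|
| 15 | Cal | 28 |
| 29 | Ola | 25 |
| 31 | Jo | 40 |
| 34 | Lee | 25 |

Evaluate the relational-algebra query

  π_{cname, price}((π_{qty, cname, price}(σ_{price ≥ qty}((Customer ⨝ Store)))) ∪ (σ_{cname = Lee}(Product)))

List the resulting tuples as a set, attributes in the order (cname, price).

Natural join on price: {(12, 10, 15, Ivy, Nova), (12, 19, 15, Dee, Nova), (20, 8, 26, Ned, Alpha)}
σ[price ≥ qty]: keep tuples satisfying price ≥ qty → {(12, 10, 15, Ivy, Nova), (20, 8, 26, Ned, Alpha)}
π[qty, cname, price]: project onto (qty, cname, price) → {(10, Ivy, 12), (8, Ned, 20)}
σ[cname = Lee]: keep tuples satisfying cname = Lee → {(34, Lee, 25)}
Union: {(10, Ivy, 12), (8, Ned, 20)} with {(34, Lee, 25)} → {(10, Ivy, 12), (34, Lee, 25), (8, Ned, 20)}
π[cname, price]: project onto (cname, price) → {(Ivy, 12), (Lee, 25), (Ned, 20)}

{(Ivy, 12), (Lee, 25), (Ned, 20)}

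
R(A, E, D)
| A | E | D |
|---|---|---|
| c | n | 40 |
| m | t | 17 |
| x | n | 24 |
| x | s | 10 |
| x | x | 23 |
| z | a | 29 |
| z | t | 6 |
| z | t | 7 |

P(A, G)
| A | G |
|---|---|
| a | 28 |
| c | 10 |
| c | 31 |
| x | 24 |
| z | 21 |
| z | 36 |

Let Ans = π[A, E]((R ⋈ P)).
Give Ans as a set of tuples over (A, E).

R ⋈ P (natural join on A): {(c, n, 40, 10), (c, n, 40, 31), (x, n, 24, 24), (x, s, 10, 24), (x, x, 23, 24), (z, a, 29, 21), (z, a, 29, 36), (z, t, 6, 21), (z, t, 6, 36), (z, t, 7, 21), (z, t, 7, 36)}
π[A, E]: project onto (A, E) (5 duplicate(s) eliminated) → {(c, n), (x, n), (x, s), (x, x), (z, a), (z, t)}

{(c, n), (x, n), (x, s), (x, x), (z, a), (z, t)}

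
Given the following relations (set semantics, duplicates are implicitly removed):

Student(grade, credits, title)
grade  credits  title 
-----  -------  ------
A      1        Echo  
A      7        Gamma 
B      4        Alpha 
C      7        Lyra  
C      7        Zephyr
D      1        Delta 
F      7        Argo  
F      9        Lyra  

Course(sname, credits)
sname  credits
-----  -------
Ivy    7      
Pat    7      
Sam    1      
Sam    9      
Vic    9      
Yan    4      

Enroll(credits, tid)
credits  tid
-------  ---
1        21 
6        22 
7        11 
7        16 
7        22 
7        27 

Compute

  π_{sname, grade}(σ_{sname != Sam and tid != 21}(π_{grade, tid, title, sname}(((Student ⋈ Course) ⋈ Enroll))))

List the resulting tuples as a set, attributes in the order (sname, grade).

Natural join on credits: {(A, 1, Echo, Sam), (A, 7, Gamma, Ivy), (A, 7, Gamma, Pat), (B, 4, Alpha, Yan), (C, 7, Lyra, Ivy), (C, 7, Lyra, Pat), (C, 7, Zephyr, Ivy), (C, 7, Zephyr, Pat), (D, 1, Delta, Sam), (F, 7, Argo, Ivy), (F, 7, Argo, Pat), (F, 9, Lyra, Sam), (F, 9, Lyra, Vic)}
Natural join on credits: {(A, 1, Echo, Sam, 21), (A, 7, Gamma, Ivy, 11), (A, 7, Gamma, Ivy, 16), (A, 7, Gamma, Ivy, 22), (A, 7, Gamma, Ivy, 27), (A, 7, Gamma, Pat, 11), (A, 7, Gamma, Pat, 16), (A, 7, Gamma, Pat, 22), (A, 7, Gamma, Pat, 27), (C, 7, Lyra, Ivy, 11), (C, 7, Lyra, Ivy, 16), (C, 7, Lyra, Ivy, 22), (C, 7, Lyra, Ivy, 27), (C, 7, Lyra, Pat, 11), (C, 7, Lyra, Pat, 16), (C, 7, Lyra, Pat, 22), (C, 7, Lyra, Pat, 27), (C, 7, Zephyr, Ivy, 11), (C, 7, Zephyr, Ivy, 16), (C, 7, Zephyr, Ivy, 22), (C, 7, Zephyr, Ivy, 27), (C, 7, Zephyr, Pat, 11), (C, 7, Zephyr, Pat, 16), (C, 7, Zephyr, Pat, 22), (C, 7, Zephyr, Pat, 27), (D, 1, Delta, Sam, 21), (F, 7, Argo, Ivy, 11), (F, 7, Argo, Ivy, 16), (F, 7, Argo, Ivy, 22), (F, 7, Argo, Ivy, 27), (F, 7, Argo, Pat, 11), (F, 7, Argo, Pat, 16), (F, 7, Argo, Pat, 22), (F, 7, Argo, Pat, 27)}
Keep only column(s) grade, tid, title, sname: {(A, 11, Gamma, Ivy), (A, 11, Gamma, Pat), (A, 16, Gamma, Ivy), (A, 16, Gamma, Pat), (A, 21, Echo, Sam), (A, 22, Gamma, Ivy), (A, 22, Gamma, Pat), (A, 27, Gamma, Ivy), (A, 27, Gamma, Pat), (C, 11, Lyra, Ivy), (C, 11, Lyra, Pat), (C, 11, Zephyr, Ivy), (C, 11, Zephyr, Pat), (C, 16, Lyra, Ivy), (C, 16, Lyra, Pat), (C, 16, Zephyr, Ivy), (C, 16, Zephyr, Pat), (C, 22, Lyra, Ivy), (C, 22, Lyra, Pat), (C, 22, Zephyr, Ivy), (C, 22, Zephyr, Pat), (C, 27, Lyra, Ivy), (C, 27, Lyra, Pat), (C, 27, Zephyr, Ivy), (C, 27, Zephyr, Pat), (D, 21, Delta, Sam), (F, 11, Argo, Ivy), (F, 11, Argo, Pat), (F, 16, Argo, Ivy), (F, 16, Argo, Pat), (F, 22, Argo, Ivy), (F, 22, Argo, Pat), (F, 27, Argo, Ivy), (F, 27, Argo, Pat)}
Filtering on sname != Sam and tid != 21 leaves {(A, 11, Gamma, Ivy), (A, 11, Gamma, Pat), (A, 16, Gamma, Ivy), (A, 16, Gamma, Pat), (A, 22, Gamma, Ivy), (A, 22, Gamma, Pat), (A, 27, Gamma, Ivy), (A, 27, Gamma, Pat), (C, 11, Lyra, Ivy), (C, 11, Lyra, Pat), (C, 11, Zephyr, Ivy), (C, 11, Zephyr, Pat), (C, 16, Lyra, Ivy), (C, 16, Lyra, Pat), (C, 16, Zephyr, Ivy), (C, 16, Zephyr, Pat), (C, 22, Lyra, Ivy), (C, 22, Lyra, Pat), (C, 22, Zephyr, Ivy), (C, 22, Zephyr, Pat), (C, 27, Lyra, Ivy), (C, 27, Lyra, Pat), (C, 27, Zephyr, Ivy), (C, 27, Zephyr, Pat), (F, 11, Argo, Ivy), (F, 11, Argo, Pat), (F, 16, Argo, Ivy), (F, 16, Argo, Pat), (F, 22, Argo, Ivy), (F, 22, Argo, Pat), (F, 27, Argo, Ivy), (F, 27, Argo, Pat)}.
Keep only column(s) sname, grade (26 duplicate(s) eliminated): {(Ivy, A), (Ivy, C), (Ivy, F), (Pat, A), (Pat, C), (Pat, F)}

{(Ivy, A), (Ivy, C), (Ivy, F), (Pat, A), (Pat, C), (Pat, F)}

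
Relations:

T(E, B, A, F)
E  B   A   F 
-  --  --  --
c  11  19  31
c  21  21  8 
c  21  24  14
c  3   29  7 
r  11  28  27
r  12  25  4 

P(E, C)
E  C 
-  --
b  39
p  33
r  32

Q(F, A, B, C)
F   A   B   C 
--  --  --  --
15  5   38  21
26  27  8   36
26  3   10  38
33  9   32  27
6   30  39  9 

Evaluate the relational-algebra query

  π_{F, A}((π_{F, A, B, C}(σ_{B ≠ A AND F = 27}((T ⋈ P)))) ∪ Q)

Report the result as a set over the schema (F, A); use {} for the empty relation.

{(15, 5), (26, 27), (26, 3), (27, 28), (33, 9), (6, 30)}

Natural join on E: {(r, 11, 28, 27, 32), (r, 12, 25, 4, 32)}
Selection B ≠ A AND F = 27: {(r, 11, 28, 27, 32)}
Keep only column(s) F, A, B, C: {(27, 28, 11, 32)}
Taking the union: {(15, 5, 38, 21), (26, 27, 8, 36), (26, 3, 10, 38), (27, 28, 11, 32), (33, 9, 32, 27), (6, 30, 39, 9)}
Keep only column(s) F, A: {(15, 5), (26, 27), (26, 3), (27, 28), (33, 9), (6, 30)}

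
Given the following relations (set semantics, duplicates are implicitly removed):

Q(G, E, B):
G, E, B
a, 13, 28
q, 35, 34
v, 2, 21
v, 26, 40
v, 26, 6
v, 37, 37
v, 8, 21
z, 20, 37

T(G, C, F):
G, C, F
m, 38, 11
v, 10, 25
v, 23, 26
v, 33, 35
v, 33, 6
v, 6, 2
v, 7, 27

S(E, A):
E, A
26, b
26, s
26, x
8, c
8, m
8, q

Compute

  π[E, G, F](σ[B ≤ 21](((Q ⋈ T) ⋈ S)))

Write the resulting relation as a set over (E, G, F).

{(26, v, 2), (26, v, 25), (26, v, 26), (26, v, 27), (26, v, 35), (26, v, 6), (8, v, 2), (8, v, 25), (8, v, 26), (8, v, 27), (8, v, 35), (8, v, 6)}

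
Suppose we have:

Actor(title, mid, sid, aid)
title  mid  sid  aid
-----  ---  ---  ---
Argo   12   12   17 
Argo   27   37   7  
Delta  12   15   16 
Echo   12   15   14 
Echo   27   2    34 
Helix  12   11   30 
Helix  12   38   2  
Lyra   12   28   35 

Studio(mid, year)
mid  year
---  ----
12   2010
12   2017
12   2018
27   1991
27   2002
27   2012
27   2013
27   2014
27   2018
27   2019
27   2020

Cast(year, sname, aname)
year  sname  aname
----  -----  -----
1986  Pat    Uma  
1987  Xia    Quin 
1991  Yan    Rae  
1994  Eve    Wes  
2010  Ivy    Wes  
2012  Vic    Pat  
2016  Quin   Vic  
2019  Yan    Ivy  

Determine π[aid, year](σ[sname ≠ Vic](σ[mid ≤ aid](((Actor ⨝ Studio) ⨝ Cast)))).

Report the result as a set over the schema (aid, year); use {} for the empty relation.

{(14, 2010), (16, 2010), (17, 2010), (30, 2010), (34, 1991), (34, 2019), (35, 2010)}

Joining Actor and Studio on mid yields {(Argo, 12, 12, 17, 2010), (Argo, 12, 12, 17, 2017), (Argo, 12, 12, 17, 2018), (Argo, 27, 37, 7, 1991), (Argo, 27, 37, 7, 2002), (Argo, 27, 37, 7, 2012), (Argo, 27, 37, 7, 2013), (Argo, 27, 37, 7, 2014), (Argo, 27, 37, 7, 2018), (Argo, 27, 37, 7, 2019), (Argo, 27, 37, 7, 2020), (Delta, 12, 15, 16, 2010), (Delta, 12, 15, 16, 2017), (Delta, 12, 15, 16, 2018), (Echo, 12, 15, 14, 2010), (Echo, 12, 15, 14, 2017), (Echo, 12, 15, 14, 2018), (Echo, 27, 2, 34, 1991), (Echo, 27, 2, 34, 2002), (Echo, 27, 2, 34, 2012), (Echo, 27, 2, 34, 2013), (Echo, 27, 2, 34, 2014), (Echo, 27, 2, 34, 2018), (Echo, 27, 2, 34, 2019), (Echo, 27, 2, 34, 2020), (Helix, 12, 11, 30, 2010), (Helix, 12, 11, 30, 2017), (Helix, 12, 11, 30, 2018), (Helix, 12, 38, 2, 2010), (Helix, 12, 38, 2, 2017), (Helix, 12, 38, 2, 2018), (Lyra, 12, 28, 35, 2010), (Lyra, 12, 28, 35, 2017), (Lyra, 12, 28, 35, 2018)}.
Joining (Actor ⨝ Studio) and Cast on year yields {(Argo, 12, 12, 17, 2010, Ivy, Wes), (Argo, 27, 37, 7, 1991, Yan, Rae), (Argo, 27, 37, 7, 2012, Vic, Pat), (Argo, 27, 37, 7, 2019, Yan, Ivy), (Delta, 12, 15, 16, 2010, Ivy, Wes), (Echo, 12, 15, 14, 2010, Ivy, Wes), (Echo, 27, 2, 34, 1991, Yan, Rae), (Echo, 27, 2, 34, 2012, Vic, Pat), (Echo, 27, 2, 34, 2019, Yan, Ivy), (Helix, 12, 11, 30, 2010, Ivy, Wes), (Helix, 12, 38, 2, 2010, Ivy, Wes), (Lyra, 12, 28, 35, 2010, Ivy, Wes)}.
Selection mid ≤ aid: {(Argo, 12, 12, 17, 2010, Ivy, Wes), (Delta, 12, 15, 16, 2010, Ivy, Wes), (Echo, 12, 15, 14, 2010, Ivy, Wes), (Echo, 27, 2, 34, 1991, Yan, Rae), (Echo, 27, 2, 34, 2012, Vic, Pat), (Echo, 27, 2, 34, 2019, Yan, Ivy), (Helix, 12, 11, 30, 2010, Ivy, Wes), (Lyra, 12, 28, 35, 2010, Ivy, Wes)}
Selection sname ≠ Vic: {(Argo, 12, 12, 17, 2010, Ivy, Wes), (Delta, 12, 15, 16, 2010, Ivy, Wes), (Echo, 12, 15, 14, 2010, Ivy, Wes), (Echo, 27, 2, 34, 1991, Yan, Rae), (Echo, 27, 2, 34, 2019, Yan, Ivy), (Helix, 12, 11, 30, 2010, Ivy, Wes), (Lyra, 12, 28, 35, 2010, Ivy, Wes)}
Keep only column(s) aid, year: {(14, 2010), (16, 2010), (17, 2010), (30, 2010), (34, 1991), (34, 2019), (35, 2010)}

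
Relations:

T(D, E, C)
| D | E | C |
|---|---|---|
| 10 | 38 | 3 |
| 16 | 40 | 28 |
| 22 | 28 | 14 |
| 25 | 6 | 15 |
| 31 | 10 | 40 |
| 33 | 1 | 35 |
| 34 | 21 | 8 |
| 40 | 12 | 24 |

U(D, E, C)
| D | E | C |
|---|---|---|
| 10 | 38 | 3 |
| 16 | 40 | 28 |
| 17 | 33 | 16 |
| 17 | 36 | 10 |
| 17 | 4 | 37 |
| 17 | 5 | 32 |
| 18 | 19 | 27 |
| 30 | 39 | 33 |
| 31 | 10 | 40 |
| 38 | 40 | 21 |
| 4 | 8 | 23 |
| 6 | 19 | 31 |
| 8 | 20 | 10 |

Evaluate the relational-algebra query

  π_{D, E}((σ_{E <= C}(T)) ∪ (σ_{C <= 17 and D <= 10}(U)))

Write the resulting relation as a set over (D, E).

{(10, 38), (25, 6), (31, 10), (33, 1), (40, 12), (8, 20)}

Filtering on E <= C leaves {(25, 6, 15), (31, 10, 40), (33, 1, 35), (40, 12, 24)}.
Filtering on C <= 17 and D <= 10 leaves {(10, 38, 3), (8, 20, 10)}.
Union: {(25, 6, 15), (31, 10, 40), (33, 1, 35), (40, 12, 24)} with {(10, 38, 3), (8, 20, 10)} → {(10, 38, 3), (25, 6, 15), (31, 10, 40), (33, 1, 35), (40, 12, 24), (8, 20, 10)}
Keep only column(s) D, E: {(10, 38), (25, 6), (31, 10), (33, 1), (40, 12), (8, 20)}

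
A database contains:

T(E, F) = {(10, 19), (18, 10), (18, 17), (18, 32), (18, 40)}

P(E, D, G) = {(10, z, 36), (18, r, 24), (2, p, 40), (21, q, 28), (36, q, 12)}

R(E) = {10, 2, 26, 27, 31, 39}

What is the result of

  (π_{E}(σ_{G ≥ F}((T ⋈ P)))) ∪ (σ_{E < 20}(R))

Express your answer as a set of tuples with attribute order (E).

{10, 18, 2}

T ⋈ P (natural join on E): {(10, 19, z, 36), (18, 10, r, 24), (18, 17, r, 24), (18, 32, r, 24), (18, 40, r, 24)}
Apply σ_{G ≥ F}; surviving tuples: {(10, 19, z, 36), (18, 10, r, 24), (18, 17, r, 24)}
π[E]: project onto (E) (1 duplicate(s) eliminated) → {10, 18}
Apply σ_{E < 20}; surviving tuples: {10, 2}
Taking the union: {10, 18, 2}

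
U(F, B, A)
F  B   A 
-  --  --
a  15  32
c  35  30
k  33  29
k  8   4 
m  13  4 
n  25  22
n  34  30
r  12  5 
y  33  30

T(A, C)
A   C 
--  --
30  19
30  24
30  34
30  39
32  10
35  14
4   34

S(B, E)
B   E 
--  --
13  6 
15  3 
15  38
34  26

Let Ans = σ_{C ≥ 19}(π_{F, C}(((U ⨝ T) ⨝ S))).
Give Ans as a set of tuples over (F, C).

Joining U and T on A yields {(a, 15, 32, 10), (c, 35, 30, 19), (c, 35, 30, 24), (c, 35, 30, 34), (c, 35, 30, 39), (k, 8, 4, 34), (m, 13, 4, 34), (n, 34, 30, 19), (n, 34, 30, 24), (n, 34, 30, 34), (n, 34, 30, 39), (y, 33, 30, 19), (y, 33, 30, 24), (y, 33, 30, 34), (y, 33, 30, 39)}.
Joining (U ⨝ T) and S on B yields {(a, 15, 32, 10, 3), (a, 15, 32, 10, 38), (m, 13, 4, 34, 6), (n, 34, 30, 19, 26), (n, 34, 30, 24, 26), (n, 34, 30, 34, 26), (n, 34, 30, 39, 26)}.
Projecting to F, C (1 duplicate(s) eliminated): {(a, 10), (m, 34), (n, 19), (n, 24), (n, 34), (n, 39)}
Apply σ_{C ≥ 19}; surviving tuples: {(m, 34), (n, 19), (n, 24), (n, 34), (n, 39)}

{(m, 34), (n, 19), (n, 24), (n, 34), (n, 39)}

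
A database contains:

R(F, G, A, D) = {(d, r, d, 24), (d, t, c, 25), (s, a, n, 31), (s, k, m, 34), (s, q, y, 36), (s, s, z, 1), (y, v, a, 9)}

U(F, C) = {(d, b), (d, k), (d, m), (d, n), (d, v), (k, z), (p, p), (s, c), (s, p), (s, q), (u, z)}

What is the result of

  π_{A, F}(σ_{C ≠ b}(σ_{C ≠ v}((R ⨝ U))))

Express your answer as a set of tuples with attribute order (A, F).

{(c, d), (d, d), (m, s), (n, s), (y, s), (z, s)}

Joining R and U on F yields {(d, r, d, 24, b), (d, r, d, 24, k), (d, r, d, 24, m), (d, r, d, 24, n), (d, r, d, 24, v), (d, t, c, 25, b), (d, t, c, 25, k), (d, t, c, 25, m), (d, t, c, 25, n), (d, t, c, 25, v), (s, a, n, 31, c), (s, a, n, 31, p), (s, a, n, 31, q), (s, k, m, 34, c), (s, k, m, 34, p), (s, k, m, 34, q), (s, q, y, 36, c), (s, q, y, 36, p), (s, q, y, 36, q), (s, s, z, 1, c), (s, s, z, 1, p), (s, s, z, 1, q)}.
σ[C ≠ v]: keep tuples satisfying C ≠ v → {(d, r, d, 24, b), (d, r, d, 24, k), (d, r, d, 24, m), (d, r, d, 24, n), (d, t, c, 25, b), (d, t, c, 25, k), (d, t, c, 25, m), (d, t, c, 25, n), (s, a, n, 31, c), (s, a, n, 31, p), (s, a, n, 31, q), (s, k, m, 34, c), (s, k, m, 34, p), (s, k, m, 34, q), (s, q, y, 36, c), (s, q, y, 36, p), (s, q, y, 36, q), (s, s, z, 1, c), (s, s, z, 1, p), (s, s, z, 1, q)}
σ[C ≠ b]: keep tuples satisfying C ≠ b → {(d, r, d, 24, k), (d, r, d, 24, m), (d, r, d, 24, n), (d, t, c, 25, k), (d, t, c, 25, m), (d, t, c, 25, n), (s, a, n, 31, c), (s, a, n, 31, p), (s, a, n, 31, q), (s, k, m, 34, c), (s, k, m, 34, p), (s, k, m, 34, q), (s, q, y, 36, c), (s, q, y, 36, p), (s, q, y, 36, q), (s, s, z, 1, c), (s, s, z, 1, p), (s, s, z, 1, q)}
Projecting to A, F (12 duplicate(s) eliminated): {(c, d), (d, d), (m, s), (n, s), (y, s), (z, s)}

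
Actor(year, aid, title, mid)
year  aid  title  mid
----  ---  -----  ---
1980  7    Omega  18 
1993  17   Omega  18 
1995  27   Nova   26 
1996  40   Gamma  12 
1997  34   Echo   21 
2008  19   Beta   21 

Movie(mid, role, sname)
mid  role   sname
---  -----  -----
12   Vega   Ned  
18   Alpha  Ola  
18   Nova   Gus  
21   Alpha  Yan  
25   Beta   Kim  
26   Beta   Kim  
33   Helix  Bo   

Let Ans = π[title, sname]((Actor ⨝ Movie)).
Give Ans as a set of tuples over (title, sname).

{(Beta, Yan), (Echo, Yan), (Gamma, Ned), (Nova, Kim), (Omega, Gus), (Omega, Ola)}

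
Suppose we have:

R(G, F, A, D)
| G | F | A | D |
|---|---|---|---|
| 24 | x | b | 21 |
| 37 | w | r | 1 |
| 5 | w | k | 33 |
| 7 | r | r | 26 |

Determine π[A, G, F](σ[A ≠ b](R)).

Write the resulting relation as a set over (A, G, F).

{(k, 5, w), (r, 37, w), (r, 7, r)}

Selection A ≠ b: {(37, w, r, 1), (5, w, k, 33), (7, r, r, 26)}
π[A, G, F]: project onto (A, G, F) → {(k, 5, w), (r, 37, w), (r, 7, r)}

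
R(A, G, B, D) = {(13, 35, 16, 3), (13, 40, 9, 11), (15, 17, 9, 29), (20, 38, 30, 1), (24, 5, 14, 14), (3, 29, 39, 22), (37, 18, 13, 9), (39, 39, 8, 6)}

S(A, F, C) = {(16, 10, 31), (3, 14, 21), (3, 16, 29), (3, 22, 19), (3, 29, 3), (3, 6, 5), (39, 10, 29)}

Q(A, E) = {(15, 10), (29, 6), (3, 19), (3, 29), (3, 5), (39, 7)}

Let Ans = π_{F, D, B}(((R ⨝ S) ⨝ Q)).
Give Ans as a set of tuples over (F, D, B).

Natural join on A: {(3, 29, 39, 22, 14, 21), (3, 29, 39, 22, 16, 29), (3, 29, 39, 22, 22, 19), (3, 29, 39, 22, 29, 3), (3, 29, 39, 22, 6, 5), (39, 39, 8, 6, 10, 29)}
Natural join on A: {(3, 29, 39, 22, 14, 21, 19), (3, 29, 39, 22, 14, 21, 29), (3, 29, 39, 22, 14, 21, 5), (3, 29, 39, 22, 16, 29, 19), (3, 29, 39, 22, 16, 29, 29), (3, 29, 39, 22, 16, 29, 5), (3, 29, 39, 22, 22, 19, 19), (3, 29, 39, 22, 22, 19, 29), (3, 29, 39, 22, 22, 19, 5), (3, 29, 39, 22, 29, 3, 19), (3, 29, 39, 22, 29, 3, 29), (3, 29, 39, 22, 29, 3, 5), (3, 29, 39, 22, 6, 5, 19), (3, 29, 39, 22, 6, 5, 29), (3, 29, 39, 22, 6, 5, 5), (39, 39, 8, 6, 10, 29, 7)}
Projecting to F, D, B (10 duplicate(s) eliminated): {(10, 6, 8), (14, 22, 39), (16, 22, 39), (22, 22, 39), (29, 22, 39), (6, 22, 39)}

{(10, 6, 8), (14, 22, 39), (16, 22, 39), (22, 22, 39), (29, 22, 39), (6, 22, 39)}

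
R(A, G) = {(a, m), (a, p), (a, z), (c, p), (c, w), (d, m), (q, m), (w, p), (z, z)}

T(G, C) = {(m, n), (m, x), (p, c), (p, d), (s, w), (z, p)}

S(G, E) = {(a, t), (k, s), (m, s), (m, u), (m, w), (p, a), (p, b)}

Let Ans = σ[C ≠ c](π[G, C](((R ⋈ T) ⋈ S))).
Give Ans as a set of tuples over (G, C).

R ⋈ T (natural join on G): {(a, m, n), (a, m, x), (a, p, c), (a, p, d), (a, z, p), (c, p, c), (c, p, d), (d, m, n), (d, m, x), (q, m, n), (q, m, x), (w, p, c), (w, p, d), (z, z, p)}
(R ⋈ T) ⋈ S (natural join on G): {(a, m, n, s), (a, m, n, u), (a, m, n, w), (a, m, x, s), (a, m, x, u), (a, m, x, w), (a, p, c, a), (a, p, c, b), (a, p, d, a), (a, p, d, b), (c, p, c, a), (c, p, c, b), (c, p, d, a), (c, p, d, b), (d, m, n, s), (d, m, n, u), (d, m, n, w), (d, m, x, s), (d, m, x, u), (d, m, x, w), (q, m, n, s), (q, m, n, u), (q, m, n, w), (q, m, x, s), (q, m, x, u), (q, m, x, w), (w, p, c, a), (w, p, c, b), (w, p, d, a), (w, p, d, b)}
Keep only column(s) G, C (26 duplicate(s) eliminated): {(m, n), (m, x), (p, c), (p, d)}
Selection C ≠ c: {(m, n), (m, x), (p, d)}

{(m, n), (m, x), (p, d)}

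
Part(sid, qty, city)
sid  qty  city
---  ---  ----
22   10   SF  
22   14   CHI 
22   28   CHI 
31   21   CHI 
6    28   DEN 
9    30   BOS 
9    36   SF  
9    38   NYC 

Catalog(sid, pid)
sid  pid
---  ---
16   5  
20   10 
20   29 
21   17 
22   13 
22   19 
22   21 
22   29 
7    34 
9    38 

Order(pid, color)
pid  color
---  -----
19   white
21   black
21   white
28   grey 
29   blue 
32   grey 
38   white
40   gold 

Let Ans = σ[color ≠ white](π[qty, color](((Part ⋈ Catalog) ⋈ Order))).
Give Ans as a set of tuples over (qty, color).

Part ⋈ Catalog (natural join on sid): {(22, 10, SF, 13), (22, 10, SF, 19), (22, 10, SF, 21), (22, 10, SF, 29), (22, 14, CHI, 13), (22, 14, CHI, 19), (22, 14, CHI, 21), (22, 14, CHI, 29), (22, 28, CHI, 13), (22, 28, CHI, 19), (22, 28, CHI, 21), (22, 28, CHI, 29), (9, 30, BOS, 38), (9, 36, SF, 38), (9, 38, NYC, 38)}
(Part ⋈ Catalog) ⋈ Order (natural join on pid): {(22, 10, SF, 19, white), (22, 10, SF, 21, black), (22, 10, SF, 21, white), (22, 10, SF, 29, blue), (22, 14, CHI, 19, white), (22, 14, CHI, 21, black), (22, 14, CHI, 21, white), (22, 14, CHI, 29, blue), (22, 28, CHI, 19, white), (22, 28, CHI, 21, black), (22, 28, CHI, 21, white), (22, 28, CHI, 29, blue), (9, 30, BOS, 38, white), (9, 36, SF, 38, white), (9, 38, NYC, 38, white)}
Keep only column(s) qty, color (3 duplicate(s) eliminated): {(10, black), (10, blue), (10, white), (14, black), (14, blue), (14, white), (28, black), (28, blue), (28, white), (30, white), (36, white), (38, white)}
Filtering on color ≠ white leaves {(10, black), (10, blue), (14, black), (14, blue), (28, black), (28, blue)}.

{(10, black), (10, blue), (14, black), (14, blue), (28, black), (28, blue)}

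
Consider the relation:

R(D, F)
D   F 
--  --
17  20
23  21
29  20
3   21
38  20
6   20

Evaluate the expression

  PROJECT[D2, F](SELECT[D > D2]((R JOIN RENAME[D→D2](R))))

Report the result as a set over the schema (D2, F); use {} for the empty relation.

{(17, 20), (29, 20), (3, 21), (6, 20)}

ρ[D→D2]: schema becomes (D2, F); tuples unchanged.
Natural join on F: {(17, 20, 17), (17, 20, 29), (17, 20, 38), (17, 20, 6), (23, 21, 23), (23, 21, 3), (29, 20, 17), (29, 20, 29), (29, 20, 38), (29, 20, 6), (3, 21, 23), (3, 21, 3), (38, 20, 17), (38, 20, 29), (38, 20, 38), (38, 20, 6), (6, 20, 17), (6, 20, 29), (6, 20, 38), (6, 20, 6)}
Filtering on D > D2 leaves {(17, 20, 6), (23, 21, 3), (29, 20, 17), (29, 20, 6), (38, 20, 17), (38, 20, 29), (38, 20, 6)}.
Projecting to D2, F (3 duplicate(s) eliminated): {(17, 20), (29, 20), (3, 21), (6, 20)}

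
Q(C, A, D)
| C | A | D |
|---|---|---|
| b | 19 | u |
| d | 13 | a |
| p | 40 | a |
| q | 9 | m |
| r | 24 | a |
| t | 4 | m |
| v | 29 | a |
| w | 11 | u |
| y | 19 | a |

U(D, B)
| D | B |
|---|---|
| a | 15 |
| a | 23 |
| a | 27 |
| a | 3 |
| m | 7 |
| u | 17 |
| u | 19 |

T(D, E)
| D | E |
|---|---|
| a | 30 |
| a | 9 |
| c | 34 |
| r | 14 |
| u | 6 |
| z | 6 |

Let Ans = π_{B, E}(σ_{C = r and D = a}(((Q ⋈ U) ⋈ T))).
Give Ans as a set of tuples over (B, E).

{(15, 30), (15, 9), (23, 30), (23, 9), (27, 30), (27, 9), (3, 30), (3, 9)}

Natural join on D: {(b, 19, u, 17), (b, 19, u, 19), (d, 13, a, 15), (d, 13, a, 23), (d, 13, a, 27), (d, 13, a, 3), (p, 40, a, 15), (p, 40, a, 23), (p, 40, a, 27), (p, 40, a, 3), (q, 9, m, 7), (r, 24, a, 15), (r, 24, a, 23), (r, 24, a, 27), (r, 24, a, 3), (t, 4, m, 7), (v, 29, a, 15), (v, 29, a, 23), (v, 29, a, 27), (v, 29, a, 3), (w, 11, u, 17), (w, 11, u, 19), (y, 19, a, 15), (y, 19, a, 23), (y, 19, a, 27), (y, 19, a, 3)}
Natural join on D: {(b, 19, u, 17, 6), (b, 19, u, 19, 6), (d, 13, a, 15, 30), (d, 13, a, 15, 9), (d, 13, a, 23, 30), (d, 13, a, 23, 9), (d, 13, a, 27, 30), (d, 13, a, 27, 9), (d, 13, a, 3, 30), (d, 13, a, 3, 9), (p, 40, a, 15, 30), (p, 40, a, 15, 9), (p, 40, a, 23, 30), (p, 40, a, 23, 9), (p, 40, a, 27, 30), (p, 40, a, 27, 9), (p, 40, a, 3, 30), (p, 40, a, 3, 9), (r, 24, a, 15, 30), (r, 24, a, 15, 9), (r, 24, a, 23, 30), (r, 24, a, 23, 9), (r, 24, a, 27, 30), (r, 24, a, 27, 9), (r, 24, a, 3, 30), (r, 24, a, 3, 9), (v, 29, a, 15, 30), (v, 29, a, 15, 9), (v, 29, a, 23, 30), (v, 29, a, 23, 9), (v, 29, a, 27, 30), (v, 29, a, 27, 9), (v, 29, a, 3, 30), (v, 29, a, 3, 9), (w, 11, u, 17, 6), (w, 11, u, 19, 6), (y, 19, a, 15, 30), (y, 19, a, 15, 9), (y, 19, a, 23, 30), (y, 19, a, 23, 9), (y, 19, a, 27, 30), (y, 19, a, 27, 9), (y, 19, a, 3, 30), (y, 19, a, 3, 9)}
σ[C = r and D = a]: keep tuples satisfying C = r and D = a → {(r, 24, a, 15, 30), (r, 24, a, 15, 9), (r, 24, a, 23, 30), (r, 24, a, 23, 9), (r, 24, a, 27, 30), (r, 24, a, 27, 9), (r, 24, a, 3, 30), (r, 24, a, 3, 9)}
Keep only column(s) B, E: {(15, 30), (15, 9), (23, 30), (23, 9), (27, 30), (27, 9), (3, 30), (3, 9)}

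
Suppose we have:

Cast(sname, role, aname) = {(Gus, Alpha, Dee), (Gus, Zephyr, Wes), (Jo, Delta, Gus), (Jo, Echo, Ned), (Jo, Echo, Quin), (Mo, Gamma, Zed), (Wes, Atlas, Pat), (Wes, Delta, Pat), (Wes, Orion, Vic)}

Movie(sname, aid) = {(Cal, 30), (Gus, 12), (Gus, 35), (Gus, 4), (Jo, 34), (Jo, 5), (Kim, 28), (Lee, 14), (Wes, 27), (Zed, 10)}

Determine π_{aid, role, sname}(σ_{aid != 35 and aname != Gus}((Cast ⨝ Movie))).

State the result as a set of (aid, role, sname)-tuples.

{(12, Alpha, Gus), (12, Zephyr, Gus), (27, Atlas, Wes), (27, Delta, Wes), (27, Orion, Wes), (34, Echo, Jo), (4, Alpha, Gus), (4, Zephyr, Gus), (5, Echo, Jo)}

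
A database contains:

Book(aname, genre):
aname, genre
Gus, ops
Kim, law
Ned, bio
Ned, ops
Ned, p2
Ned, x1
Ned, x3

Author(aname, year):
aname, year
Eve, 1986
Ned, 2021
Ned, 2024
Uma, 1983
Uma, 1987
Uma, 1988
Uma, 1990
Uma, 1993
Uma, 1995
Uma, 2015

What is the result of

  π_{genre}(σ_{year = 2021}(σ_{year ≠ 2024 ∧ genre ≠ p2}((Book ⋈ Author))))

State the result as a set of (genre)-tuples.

Natural join on aname: {(Ned, bio, 2021), (Ned, bio, 2024), (Ned, ops, 2021), (Ned, ops, 2024), (Ned, p2, 2021), (Ned, p2, 2024), (Ned, x1, 2021), (Ned, x1, 2024), (Ned, x3, 2021), (Ned, x3, 2024)}
Apply σ_{year ≠ 2024 ∧ genre ≠ p2}; surviving tuples: {(Ned, bio, 2021), (Ned, ops, 2021), (Ned, x1, 2021), (Ned, x3, 2021)}
Apply σ_{year = 2021}; surviving tuples: {(Ned, bio, 2021), (Ned, ops, 2021), (Ned, x1, 2021), (Ned, x3, 2021)}
π[genre]: project onto (genre) → {bio, ops, x1, x3}

{bio, ops, x1, x3}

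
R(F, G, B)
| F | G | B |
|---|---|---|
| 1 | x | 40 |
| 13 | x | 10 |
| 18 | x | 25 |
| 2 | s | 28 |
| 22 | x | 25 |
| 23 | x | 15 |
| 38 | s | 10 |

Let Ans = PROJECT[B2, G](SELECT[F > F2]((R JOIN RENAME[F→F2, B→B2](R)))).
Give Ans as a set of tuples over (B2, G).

ρ[F→F2, B→B2]: schema becomes (F2, G, B2); tuples unchanged.
R ⋈ RENAME[F→F2, B→B2](R) (natural join on G): {(1, x, 40, 1, 40), (1, x, 40, 13, 10), (1, x, 40, 18, 25), (1, x, 40, 22, 25), (1, x, 40, 23, 15), (13, x, 10, 1, 40), (13, x, 10, 13, 10), (13, x, 10, 18, 25), (13, x, 10, 22, 25), (13, x, 10, 23, 15), (18, x, 25, 1, 40), (18, x, 25, 13, 10), (18, x, 25, 18, 25), (18, x, 25, 22, 25), (18, x, 25, 23, 15), (2, s, 28, 2, 28), (2, s, 28, 38, 10), (22, x, 25, 1, 40), (22, x, 25, 13, 10), (22, x, 25, 18, 25), (22, x, 25, 22, 25), (22, x, 25, 23, 15), (23, x, 15, 1, 40), (23, x, 15, 13, 10), (23, x, 15, 18, 25), (23, x, 15, 22, 25), (23, x, 15, 23, 15), (38, s, 10, 2, 28), (38, s, 10, 38, 10)}
Selection F > F2: {(13, x, 10, 1, 40), (18, x, 25, 1, 40), (18, x, 25, 13, 10), (22, x, 25, 1, 40), (22, x, 25, 13, 10), (22, x, 25, 18, 25), (23, x, 15, 1, 40), (23, x, 15, 13, 10), (23, x, 15, 18, 25), (23, x, 15, 22, 25), (38, s, 10, 2, 28)}
π[B2, G]: project onto (B2, G) (7 duplicate(s) eliminated) → {(10, x), (25, x), (28, s), (40, x)}

{(10, x), (25, x), (28, s), (40, x)}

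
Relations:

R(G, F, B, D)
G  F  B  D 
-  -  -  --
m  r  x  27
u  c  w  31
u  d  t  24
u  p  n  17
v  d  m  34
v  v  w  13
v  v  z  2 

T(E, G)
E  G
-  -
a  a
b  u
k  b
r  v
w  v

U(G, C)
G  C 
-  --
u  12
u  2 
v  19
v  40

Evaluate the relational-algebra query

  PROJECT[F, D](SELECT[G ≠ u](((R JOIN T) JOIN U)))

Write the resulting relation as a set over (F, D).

{(d, 34), (v, 13), (v, 2)}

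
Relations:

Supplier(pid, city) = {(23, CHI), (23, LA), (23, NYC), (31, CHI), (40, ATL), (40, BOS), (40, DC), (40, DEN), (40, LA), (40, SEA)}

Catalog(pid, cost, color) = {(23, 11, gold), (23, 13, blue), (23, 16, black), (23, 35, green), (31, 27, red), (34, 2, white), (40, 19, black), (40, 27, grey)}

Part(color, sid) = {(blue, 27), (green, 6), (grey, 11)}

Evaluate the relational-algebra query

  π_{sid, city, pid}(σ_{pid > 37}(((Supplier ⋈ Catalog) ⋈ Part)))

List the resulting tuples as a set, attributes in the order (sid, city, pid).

{(11, ATL, 40), (11, BOS, 40), (11, DC, 40), (11, DEN, 40), (11, LA, 40), (11, SEA, 40)}

Supplier ⋈ Catalog (natural join on pid): {(23, CHI, 11, gold), (23, CHI, 13, blue), (23, CHI, 16, black), (23, CHI, 35, green), (23, LA, 11, gold), (23, LA, 13, blue), (23, LA, 16, black), (23, LA, 35, green), (23, NYC, 11, gold), (23, NYC, 13, blue), (23, NYC, 16, black), (23, NYC, 35, green), (31, CHI, 27, red), (40, ATL, 19, black), (40, ATL, 27, grey), (40, BOS, 19, black), (40, BOS, 27, grey), (40, DC, 19, black), (40, DC, 27, grey), (40, DEN, 19, black), (40, DEN, 27, grey), (40, LA, 19, black), (40, LA, 27, grey), (40, SEA, 19, black), (40, SEA, 27, grey)}
(Supplier ⋈ Catalog) ⋈ Part (natural join on color): {(23, CHI, 13, blue, 27), (23, CHI, 35, green, 6), (23, LA, 13, blue, 27), (23, LA, 35, green, 6), (23, NYC, 13, blue, 27), (23, NYC, 35, green, 6), (40, ATL, 27, grey, 11), (40, BOS, 27, grey, 11), (40, DC, 27, grey, 11), (40, DEN, 27, grey, 11), (40, LA, 27, grey, 11), (40, SEA, 27, grey, 11)}
σ[pid > 37]: keep tuples satisfying pid > 37 → {(40, ATL, 27, grey, 11), (40, BOS, 27, grey, 11), (40, DC, 27, grey, 11), (40, DEN, 27, grey, 11), (40, LA, 27, grey, 11), (40, SEA, 27, grey, 11)}
Projecting to sid, city, pid: {(11, ATL, 40), (11, BOS, 40), (11, DC, 40), (11, DEN, 40), (11, LA, 40), (11, SEA, 40)}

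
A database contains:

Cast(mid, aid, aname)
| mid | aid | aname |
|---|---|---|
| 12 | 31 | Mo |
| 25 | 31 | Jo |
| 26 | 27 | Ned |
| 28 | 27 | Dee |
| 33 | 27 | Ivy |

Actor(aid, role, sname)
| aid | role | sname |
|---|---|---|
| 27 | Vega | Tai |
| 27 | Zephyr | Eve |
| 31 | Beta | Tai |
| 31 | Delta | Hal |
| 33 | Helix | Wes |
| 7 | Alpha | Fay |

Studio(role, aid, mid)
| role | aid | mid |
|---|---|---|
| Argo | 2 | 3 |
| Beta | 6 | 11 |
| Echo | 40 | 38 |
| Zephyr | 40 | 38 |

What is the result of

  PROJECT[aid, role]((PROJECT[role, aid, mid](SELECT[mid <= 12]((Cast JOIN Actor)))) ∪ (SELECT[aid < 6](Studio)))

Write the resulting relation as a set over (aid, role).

{(2, Argo), (31, Beta), (31, Delta)}

Joining Cast and Actor on aid yields {(12, 31, Mo, Beta, Tai), (12, 31, Mo, Delta, Hal), (25, 31, Jo, Beta, Tai), (25, 31, Jo, Delta, Hal), (26, 27, Ned, Vega, Tai), (26, 27, Ned, Zephyr, Eve), (28, 27, Dee, Vega, Tai), (28, 27, Dee, Zephyr, Eve), (33, 27, Ivy, Vega, Tai), (33, 27, Ivy, Zephyr, Eve)}.
Apply σ_{mid <= 12}; surviving tuples: {(12, 31, Mo, Beta, Tai), (12, 31, Mo, Delta, Hal)}
Projecting to role, aid, mid: {(Beta, 31, 12), (Delta, 31, 12)}
Apply σ_{aid < 6}; surviving tuples: {(Argo, 2, 3)}
Set union of the two operands is {(Argo, 2, 3), (Beta, 31, 12), (Delta, 31, 12)}.
Projecting to aid, role: {(2, Argo), (31, Beta), (31, Delta)}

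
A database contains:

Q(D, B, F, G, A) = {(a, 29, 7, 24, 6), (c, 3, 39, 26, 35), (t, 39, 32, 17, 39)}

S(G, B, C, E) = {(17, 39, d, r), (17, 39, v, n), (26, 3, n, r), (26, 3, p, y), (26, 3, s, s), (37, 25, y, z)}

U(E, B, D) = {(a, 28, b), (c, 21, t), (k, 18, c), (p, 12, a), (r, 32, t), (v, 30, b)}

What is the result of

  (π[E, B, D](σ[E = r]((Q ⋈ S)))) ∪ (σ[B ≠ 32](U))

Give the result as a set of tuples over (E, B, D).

{(a, 28, b), (c, 21, t), (k, 18, c), (p, 12, a), (r, 3, c), (r, 39, t), (v, 30, b)}

Joining Q and S on B, G yields {(c, 3, 39, 26, 35, n, r), (c, 3, 39, 26, 35, p, y), (c, 3, 39, 26, 35, s, s), (t, 39, 32, 17, 39, d, r), (t, 39, 32, 17, 39, v, n)}.
Filtering on E = r leaves {(c, 3, 39, 26, 35, n, r), (t, 39, 32, 17, 39, d, r)}.
Projecting to E, B, D: {(r, 3, c), (r, 39, t)}
Filtering on B ≠ 32 leaves {(a, 28, b), (c, 21, t), (k, 18, c), (p, 12, a), (v, 30, b)}.
Set union of the two operands is {(a, 28, b), (c, 21, t), (k, 18, c), (p, 12, a), (r, 3, c), (r, 39, t), (v, 30, b)}.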